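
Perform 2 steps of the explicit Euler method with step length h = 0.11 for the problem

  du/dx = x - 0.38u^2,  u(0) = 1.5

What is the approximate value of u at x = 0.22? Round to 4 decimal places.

1.3354

Euler: u_{n+1} = u_n + h·f(x_n, u_n).
x=0.000000, u=1.500000: f=-0.855000 → u ← 1.500000 + 0.11·(-0.855000) = 1.405950
x=0.110000, u=1.405950: f=-0.641144 → u ← 1.405950 + 0.11·(-0.641144) = 1.335424
u(0.22) ≈ 1.3354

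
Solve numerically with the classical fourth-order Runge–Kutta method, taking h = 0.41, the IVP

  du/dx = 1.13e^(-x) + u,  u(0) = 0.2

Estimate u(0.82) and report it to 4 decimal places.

1.4881

RK4: k1 = f(x_n, u_n); k2 = f(x_n + h/2, u_n + (h/2)·k1); k3 = f(x_n + h/2, u_n + (h/2)·k2); k4 = f(x_n + h, u_n + h·k3); u_{n+1} = u_n + (h/6)·(k1 + 2k2 + 2k3 + k4).
x=0.000000, u=0.200000:
  k1 = f(0.000000, 0.200000) = 1.330000
  k2 = f(0.205000, 0.472650) = 1.393201
  k3 = f(0.205000, 0.485606) = 1.406158
  k4 = f(0.410000, 0.776525) = 1.526449
  u ← 0.200000 + (0.41/6)·(k1 + 2k2 + 2k3 + k4) = 0.777770
x=0.410000, u=0.777770:
  k1 = f(0.410000, 0.777770) = 1.527695
  k2 = f(0.615000, 1.090947) = 1.701871
  k3 = f(0.615000, 1.126653) = 1.737578
  k4 = f(0.820000, 1.490177) = 1.987864
  u ← 0.777770 + (0.41/6)·(k1 + 2k2 + 2k3 + k4) = 1.488058
u(0.82) ≈ 1.4881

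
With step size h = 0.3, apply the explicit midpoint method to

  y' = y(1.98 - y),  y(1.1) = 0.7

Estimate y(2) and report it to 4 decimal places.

1.5158

Midpoint: k1 = f(x_n, y_n); k2 = f(x_n + h/2, y_n + (h/2)·k1); y_{n+1} = y_n + h·k2.
x=1.100000, y=0.700000:
  k1 = f(1.100000, 0.700000) = 0.896000
  k2 = f(1.250000, 0.834400) = 0.955889
  y ← 0.700000 + 0.3·0.955889 = 0.986767
x=1.400000, y=0.986767:
  k1 = f(1.400000, 0.986767) = 0.980090
  k2 = f(1.550000, 1.133780) = 0.959427
  y ← 0.986767 + 0.3·0.959427 = 1.274595
x=1.700000, y=1.274595:
  k1 = f(1.700000, 1.274595) = 0.899106
  k2 = f(1.850000, 1.409461) = 0.804153
  y ← 1.274595 + 0.3·0.804153 = 1.515841
y(2) ≈ 1.5158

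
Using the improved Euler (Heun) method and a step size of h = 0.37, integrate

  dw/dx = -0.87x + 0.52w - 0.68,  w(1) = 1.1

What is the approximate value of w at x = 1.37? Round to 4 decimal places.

0.6438

Heun: k1 = f(x_n, w_n); k2 = f(x_n + h, w_n + h·k1); w_{n+1} = w_n + (h/2)·(k1 + k2).
x=1.000000, w=1.100000:
  k1 = f(1.000000, 1.100000) = -0.978000
  k2 = f(1.370000, 0.738140) = -1.488067
  w ← 1.100000 + (0.37/2)·(-0.978000 + (-1.488067)) = 0.643778
w(1.37) ≈ 0.6438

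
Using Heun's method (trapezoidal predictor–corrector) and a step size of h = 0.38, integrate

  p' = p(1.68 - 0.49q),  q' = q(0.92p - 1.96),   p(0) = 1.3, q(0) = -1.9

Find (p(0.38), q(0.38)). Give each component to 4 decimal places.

Heun on (p,q): k1 = f(t_n, state_n); k2 = f(t_n + h, state_n + h·k1); state_{n+1} = state_n + (h/2)·(k1 + k2).
0.000000: (1.300000, -1.900000)
  k1 = (3.394300, 1.451600)
  predictor → (2.589834, -1.348392)
  k2 = (6.062056, -0.569894)
  → (3.096708, -1.732476)
(p(0.38), q(0.38)) ≈ (3.0967, -1.7325)

3.0967, -1.7325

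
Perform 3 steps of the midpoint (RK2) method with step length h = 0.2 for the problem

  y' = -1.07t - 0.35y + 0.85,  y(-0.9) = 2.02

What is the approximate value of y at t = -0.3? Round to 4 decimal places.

2.4370

Midpoint: k1 = f(t_n, y_n); k2 = f(t_n + h/2, y_n + (h/2)·k1); y_{n+1} = y_n + h·k2.
t=-0.900000, y=2.020000:
  k1 = f(-0.900000, 2.020000) = 1.106000
  k2 = f(-0.800000, 2.130600) = 0.960290
  y ← 2.020000 + 0.2·0.960290 = 2.212058
t=-0.700000, y=2.212058:
  k1 = f(-0.700000, 2.212058) = 0.824780
  k2 = f(-0.600000, 2.294536) = 0.688912
  y ← 2.212058 + 0.2·0.688912 = 2.349840
t=-0.500000, y=2.349840:
  k1 = f(-0.500000, 2.349840) = 0.562556
  k2 = f(-0.400000, 2.406096) = 0.435866
  y ← 2.349840 + 0.2·0.435866 = 2.437014
y(-0.3) ≈ 2.4370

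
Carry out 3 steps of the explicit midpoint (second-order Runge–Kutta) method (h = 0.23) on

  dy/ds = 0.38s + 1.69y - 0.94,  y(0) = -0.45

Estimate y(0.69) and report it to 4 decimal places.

Midpoint: k1 = f(s_n, y_n); k2 = f(s_n + h/2, y_n + (h/2)·k1); y_{n+1} = y_n + h·k2.
s=0.000000, y=-0.450000:
  k1 = f(0.000000, -0.450000) = -1.700500
  k2 = f(0.115000, -0.645558) = -1.987292
  y ← -0.450000 + 0.23·(-1.987292) = -0.907077
s=0.230000, y=-0.907077:
  k1 = f(0.230000, -0.907077) = -2.385560
  k2 = f(0.345000, -1.181417) = -2.805494
  y ← -0.907077 + 0.23·(-2.805494) = -1.552341
s=0.460000, y=-1.552341:
  k1 = f(0.460000, -1.552341) = -3.388656
  k2 = f(0.575000, -1.942036) = -4.003541
  y ← -1.552341 + 0.23·(-4.003541) = -2.473155
y(0.69) ≈ -2.4732

-2.4732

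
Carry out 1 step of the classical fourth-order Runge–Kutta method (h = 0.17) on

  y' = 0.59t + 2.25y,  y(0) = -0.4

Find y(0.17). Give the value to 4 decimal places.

-0.5766

RK4: k1 = f(t_n, y_n); k2 = f(t_n + h/2, y_n + (h/2)·k1); k3 = f(t_n + h/2, y_n + (h/2)·k2); k4 = f(t_n + h, y_n + h·k3); y_{n+1} = y_n + (h/6)·(k1 + 2k2 + 2k3 + k4).
t=0.000000, y=-0.400000:
  k1 = f(0.000000, -0.400000) = -0.900000
  k2 = f(0.085000, -0.476500) = -1.021975
  k3 = f(0.085000, -0.486868) = -1.045303
  k4 = f(0.170000, -0.577701) = -1.199528
  y ← -0.400000 + (0.17/6)·(k1 + 2k2 + 2k3 + k4) = -0.576632
y(0.17) ≈ -0.5766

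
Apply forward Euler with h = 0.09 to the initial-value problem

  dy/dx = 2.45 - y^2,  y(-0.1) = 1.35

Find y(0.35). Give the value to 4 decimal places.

1.5207

Euler: y_{n+1} = y_n + h·f(x_n, y_n).
x=-0.100000, y=1.350000: f=0.627500 → y ← 1.350000 + 0.09·0.627500 = 1.406475
x=-0.010000, y=1.406475: f=0.471828 → y ← 1.406475 + 0.09·0.471828 = 1.448940
x=0.080000, y=1.448940: f=0.350574 → y ← 1.448940 + 0.09·0.350574 = 1.480491
x=0.170000, y=1.480491: f=0.258146 → y ← 1.480491 + 0.09·0.258146 = 1.503724
x=0.260000, y=1.503724: f=0.188813 → y ← 1.503724 + 0.09·0.188813 = 1.520718
y(0.35) ≈ 1.5207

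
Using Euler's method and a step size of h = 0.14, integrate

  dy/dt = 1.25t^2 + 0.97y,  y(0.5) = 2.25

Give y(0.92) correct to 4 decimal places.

Euler: y_{n+1} = y_n + h·f(t_n, y_n).
t=0.500000, y=2.250000: f=2.495000 → y ← 2.250000 + 0.14·2.495000 = 2.599300
t=0.640000, y=2.599300: f=3.033321 → y ← 2.599300 + 0.14·3.033321 = 3.023965
t=0.780000, y=3.023965: f=3.693746 → y ← 3.023965 + 0.14·3.693746 = 3.541089
y(0.92) ≈ 3.5411

3.5411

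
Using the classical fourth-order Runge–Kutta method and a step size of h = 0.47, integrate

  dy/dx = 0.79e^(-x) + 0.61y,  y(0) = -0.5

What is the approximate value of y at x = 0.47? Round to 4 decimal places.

-0.3190

RK4: k1 = f(x_n, y_n); k2 = f(x_n + h/2, y_n + (h/2)·k1); k3 = f(x_n + h/2, y_n + (h/2)·k2); k4 = f(x_n + h, y_n + h·k3); y_{n+1} = y_n + (h/6)·(k1 + 2k2 + 2k3 + k4).
x=0.000000, y=-0.500000:
  k1 = f(0.000000, -0.500000) = 0.485000
  k2 = f(0.235000, -0.386025) = 0.389076
  k3 = f(0.235000, -0.408567) = 0.375325
  k4 = f(0.470000, -0.323597) = 0.296357
  y ← -0.500000 + (0.47/6)·(k1 + 2k2 + 2k3 + k4) = -0.319038
y(0.47) ≈ -0.3190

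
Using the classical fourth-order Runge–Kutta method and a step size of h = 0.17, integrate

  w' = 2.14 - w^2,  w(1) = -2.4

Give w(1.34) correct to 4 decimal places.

RK4: k1 = f(x_n, w_n); k2 = f(x_n + h/2, w_n + (h/2)·k1); k3 = f(x_n + h/2, w_n + (h/2)·k2); k4 = f(x_n + h, w_n + h·k3); w_{n+1} = w_n + (h/6)·(k1 + 2k2 + 2k3 + k4).
x=1.000000, w=-2.400000:
  k1 = f(1.000000, -2.400000) = -3.620000
  k2 = f(1.085000, -2.707700) = -5.191639
  k3 = f(1.085000, -2.841289) = -5.932925
  k4 = f(1.170000, -3.408597) = -9.478535
  w ← -2.400000 + (0.17/6)·(k1 + 2k2 + 2k3 + k4) = -3.401517
x=1.170000, w=-3.401517:
  k1 = f(1.170000, -3.401517) = -9.430319
  k2 = f(1.255000, -4.203094) = -15.526001
  k3 = f(1.255000, -4.721227) = -20.149987
  k4 = f(1.340000, -6.827015) = -44.468133
  w ← -3.401517 + (0.17/6)·(k1 + 2k2 + 2k3 + k4) = -6.950279
w(1.34) ≈ -6.9503

-6.9503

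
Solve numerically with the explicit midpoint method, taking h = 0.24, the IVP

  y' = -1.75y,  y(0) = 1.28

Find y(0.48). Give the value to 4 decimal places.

0.5715

Midpoint: k1 = f(x_n, y_n); k2 = f(x_n + h/2, y_n + (h/2)·k1); y_{n+1} = y_n + h·k2.
x=0.000000, y=1.280000:
  k1 = f(0.000000, 1.280000) = -2.240000
  k2 = f(0.120000, 1.011200) = -1.769600
  y ← 1.280000 + 0.24·(-1.769600) = 0.855296
x=0.240000, y=0.855296:
  k1 = f(0.240000, 0.855296) = -1.496768
  k2 = f(0.360000, 0.675684) = -1.182447
  y ← 0.855296 + 0.24·(-1.182447) = 0.571509
y(0.48) ≈ 0.5715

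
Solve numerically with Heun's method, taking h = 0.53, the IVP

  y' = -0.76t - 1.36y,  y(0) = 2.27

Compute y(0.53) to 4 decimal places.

1.1167

Heun: k1 = f(t_n, y_n); k2 = f(t_n + h, y_n + h·k1); y_{n+1} = y_n + (h/2)·(k1 + k2).
t=0.000000, y=2.270000:
  k1 = f(0.000000, 2.270000) = -3.087200
  k2 = f(0.530000, 0.633784) = -1.264746
  y ← 2.270000 + (0.53/2)·(-3.087200 + (-1.264746)) = 1.116734
y(0.53) ≈ 1.1167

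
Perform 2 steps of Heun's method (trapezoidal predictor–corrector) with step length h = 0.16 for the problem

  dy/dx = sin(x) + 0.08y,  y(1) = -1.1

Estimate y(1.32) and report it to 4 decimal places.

Heun: k1 = f(x_n, y_n); k2 = f(x_n + h, y_n + h·k1); y_{n+1} = y_n + (h/2)·(k1 + k2).
x=1.000000, y=-1.100000:
  k1 = f(1.000000, -1.100000) = 0.753471
  k2 = f(1.160000, -0.979445) = 0.838448
  y ← -1.100000 + (0.16/2)·(0.753471 + 0.838448) = -0.972647
x=1.160000, y=-0.972647:
  k1 = f(1.160000, -0.972647) = 0.838991
  k2 = f(1.320000, -0.838408) = 0.901642
  y ← -0.972647 + (0.16/2)·(0.838991 + 0.901642) = -0.833396
y(1.32) ≈ -0.8334

-0.8334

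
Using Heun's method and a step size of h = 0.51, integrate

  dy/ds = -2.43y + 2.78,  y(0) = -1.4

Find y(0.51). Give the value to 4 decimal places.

Heun: k1 = f(s_n, y_n); k2 = f(s_n + h, y_n + h·k1); y_{n+1} = y_n + (h/2)·(k1 + k2).
s=0.000000, y=-1.400000:
  k1 = f(0.000000, -1.400000) = 6.182000
  k2 = f(0.510000, 1.752820) = -1.479353
  y ← -1.400000 + (0.51/2)·(6.182000 + (-1.479353)) = -0.200825
y(0.51) ≈ -0.2008

-0.2008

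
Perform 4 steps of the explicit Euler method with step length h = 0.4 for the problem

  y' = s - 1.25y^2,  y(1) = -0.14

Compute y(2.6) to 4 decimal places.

1.3609

Euler: y_{n+1} = y_n + h·f(s_n, y_n).
s=1.000000, y=-0.140000: f=0.975500 → y ← -0.140000 + 0.4·0.975500 = 0.250200
s=1.400000, y=0.250200: f=1.321750 → y ← 0.250200 + 0.4·1.321750 = 0.778900
s=1.800000, y=0.778900: f=1.041644 → y ← 0.778900 + 0.4·1.041644 = 1.195557
s=2.200000, y=1.195557: f=0.413303 → y ← 1.195557 + 0.4·0.413303 = 1.360879
y(2.6) ≈ 1.3609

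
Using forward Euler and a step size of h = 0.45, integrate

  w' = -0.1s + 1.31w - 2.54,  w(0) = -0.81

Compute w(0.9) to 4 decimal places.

-5.0265

Euler: w_{n+1} = w_n + h·f(s_n, w_n).
s=0.000000, w=-0.810000: f=-3.601100 → w ← -0.810000 + 0.45·(-3.601100) = -2.430495
s=0.450000, w=-2.430495: f=-5.768948 → w ← -2.430495 + 0.45·(-5.768948) = -5.026522
w(0.9) ≈ -5.0265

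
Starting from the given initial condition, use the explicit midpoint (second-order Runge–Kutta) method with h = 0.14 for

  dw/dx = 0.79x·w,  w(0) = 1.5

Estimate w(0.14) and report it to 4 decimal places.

Midpoint: k1 = f(x_n, w_n); k2 = f(x_n + h/2, w_n + (h/2)·k1); w_{n+1} = w_n + h·k2.
x=0.000000, w=1.500000:
  k1 = f(0.000000, 1.500000) = 0.000000
  k2 = f(0.070000, 1.500000) = 0.082950
  w ← 1.500000 + 0.14·0.082950 = 1.511613
w(0.14) ≈ 1.5116

1.5116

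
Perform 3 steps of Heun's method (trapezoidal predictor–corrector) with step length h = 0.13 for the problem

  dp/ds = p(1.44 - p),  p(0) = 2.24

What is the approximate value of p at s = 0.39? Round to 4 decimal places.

1.8131

Heun: k1 = f(s_n, p_n); k2 = f(s_n + h, p_n + h·k1); p_{n+1} = p_n + (h/2)·(k1 + k2).
s=0.000000, p=2.240000:
  k1 = f(0.000000, 2.240000) = -1.792000
  k2 = f(0.130000, 2.007040) = -1.138072
  p ← 2.240000 + (0.13/2)·(-1.792000 + (-1.138072)) = 2.049545
s=0.130000, p=2.049545:
  k1 = f(0.130000, 2.049545) = -1.249291
  k2 = f(0.260000, 1.887138) = -0.843810
  p ← 2.049545 + (0.13/2)·(-1.249291 + (-0.843810)) = 1.913494
s=0.260000, p=1.913494:
  k1 = f(0.260000, 1.913494) = -0.906027
  k2 = f(0.390000, 1.795710) = -0.638752
  p ← 1.913494 + (0.13/2)·(-0.906027 + (-0.638752)) = 1.813083
p(0.39) ≈ 1.8131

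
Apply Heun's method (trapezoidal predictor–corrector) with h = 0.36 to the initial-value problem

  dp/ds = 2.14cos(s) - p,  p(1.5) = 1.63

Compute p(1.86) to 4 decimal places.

Heun: k1 = f(s_n, p_n); k2 = f(s_n + h, p_n + h·k1); p_{n+1} = p_n + (h/2)·(k1 + k2).
s=1.500000, p=1.630000:
  k1 = f(1.500000, 1.630000) = -1.478622
  k2 = f(1.860000, 1.097696) = -1.708001
  p ← 1.630000 + (0.36/2)·(-1.478622 + (-1.708001)) = 1.056408
p(1.86) ≈ 1.0564

1.0564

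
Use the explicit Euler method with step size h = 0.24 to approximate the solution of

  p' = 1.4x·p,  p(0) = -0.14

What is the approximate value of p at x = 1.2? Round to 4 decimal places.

Euler: p_{n+1} = p_n + h·f(x_n, p_n).
x=0.000000, p=-0.140000: f=0.000000 → p ← -0.140000 + 0.24·0.000000 = -0.140000
x=0.240000, p=-0.140000: f=-0.047040 → p ← -0.140000 + 0.24·(-0.047040) = -0.151290
x=0.480000, p=-0.151290: f=-0.101667 → p ← -0.151290 + 0.24·(-0.101667) = -0.175690
x=0.720000, p=-0.175690: f=-0.177095 → p ← -0.175690 + 0.24·(-0.177095) = -0.218192
x=0.960000, p=-0.218192: f=-0.293251 → p ← -0.218192 + 0.24·(-0.293251) = -0.288573
p(1.2) ≈ -0.2886

-0.2886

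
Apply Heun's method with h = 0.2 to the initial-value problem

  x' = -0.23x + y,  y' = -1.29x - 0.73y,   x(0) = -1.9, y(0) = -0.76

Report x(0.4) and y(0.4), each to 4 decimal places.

-1.8035, 0.2808

Heun on (x,y): k1 = f(t_n, state_n); k2 = f(t_n + h, state_n + h·k1); state_{n+1} = state_n + (h/2)·(k1 + k2).
0.000000: (-1.900000, -0.760000)
  k1 = (-0.323000, 3.005800)
  predictor → (-1.964600, -0.158840)
  k2 = (0.293018, 2.650287)
  → (-1.902998, -0.194391)
0.200000: (-1.902998, -0.194391)
  k1 = (0.243298, 2.596773)
  predictor → (-1.854339, 0.324963)
  k2 = (0.751461, 2.154873)
  → (-1.803522, 0.280773)
(x(0.4), y(0.4)) ≈ (-1.8035, 0.2808)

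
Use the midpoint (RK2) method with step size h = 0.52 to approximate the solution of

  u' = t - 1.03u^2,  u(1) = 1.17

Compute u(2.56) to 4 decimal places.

Midpoint: k1 = f(t_n, u_n); k2 = f(t_n + h/2, u_n + (h/2)·k1); u_{n+1} = u_n + h·k2.
t=1.000000, u=1.170000:
  k1 = f(1.000000, 1.170000) = -0.409967
  k2 = f(1.260000, 1.063409) = 0.095237
  u ← 1.170000 + 0.52·0.095237 = 1.219523
t=1.520000, u=1.219523:
  k1 = f(1.520000, 1.219523) = -0.011854
  k2 = f(1.780000, 1.216441) = 0.255879
  u ← 1.219523 + 0.52·0.255879 = 1.352580
t=2.040000, u=1.352580:
  k1 = f(2.040000, 1.352580) = 0.155642
  k2 = f(2.300000, 1.393047) = 0.301202
  u ← 1.352580 + 0.52·0.301202 = 1.509205
u(2.56) ≈ 1.5092

1.5092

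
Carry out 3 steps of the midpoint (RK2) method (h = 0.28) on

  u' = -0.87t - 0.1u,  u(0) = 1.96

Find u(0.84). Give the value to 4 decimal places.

1.5027

Midpoint: k1 = f(t_n, u_n); k2 = f(t_n + h/2, u_n + (h/2)·k1); u_{n+1} = u_n + h·k2.
t=0.000000, u=1.960000:
  k1 = f(0.000000, 1.960000) = -0.196000
  k2 = f(0.140000, 1.932560) = -0.315056
  u ← 1.960000 + 0.28·(-0.315056) = 1.871784
t=0.280000, u=1.871784:
  k1 = f(0.280000, 1.871784) = -0.430778
  k2 = f(0.420000, 1.811475) = -0.546548
  u ← 1.871784 + 0.28·(-0.546548) = 1.718751
t=0.560000, u=1.718751:
  k1 = f(0.560000, 1.718751) = -0.659075
  k2 = f(0.700000, 1.626480) = -0.771648
  u ← 1.718751 + 0.28·(-0.771648) = 1.502690
u(0.84) ≈ 1.5027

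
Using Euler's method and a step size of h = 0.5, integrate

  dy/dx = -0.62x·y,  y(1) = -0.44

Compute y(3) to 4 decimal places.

-0.0139

Euler: y_{n+1} = y_n + h·f(x_n, y_n).
x=1.000000, y=-0.440000: f=0.272800 → y ← -0.440000 + 0.5·0.272800 = -0.303600
x=1.500000, y=-0.303600: f=0.282348 → y ← -0.303600 + 0.5·0.282348 = -0.162426
x=2.000000, y=-0.162426: f=0.201408 → y ← -0.162426 + 0.5·0.201408 = -0.061722
x=2.500000, y=-0.061722: f=0.095669 → y ← -0.061722 + 0.5·0.095669 = -0.013887
y(3) ≈ -0.0139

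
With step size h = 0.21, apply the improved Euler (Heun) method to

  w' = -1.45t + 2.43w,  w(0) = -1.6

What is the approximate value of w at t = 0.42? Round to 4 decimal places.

Heun: k1 = f(t_n, w_n); k2 = f(t_n + h, w_n + h·k1); w_{n+1} = w_n + (h/2)·(k1 + k2).
t=0.000000, w=-1.600000:
  k1 = f(0.000000, -1.600000) = -3.888000
  k2 = f(0.210000, -2.416480) = -6.176546
  w ← -1.600000 + (0.21/2)·(-3.888000 + (-6.176546)) = -2.656777
t=0.210000, w=-2.656777:
  k1 = f(0.210000, -2.656777) = -6.760469
  k2 = f(0.420000, -4.076476) = -10.514836
  w ← -2.656777 + (0.21/2)·(-6.760469 + (-10.514836)) = -4.470684
w(0.42) ≈ -4.4707

-4.4707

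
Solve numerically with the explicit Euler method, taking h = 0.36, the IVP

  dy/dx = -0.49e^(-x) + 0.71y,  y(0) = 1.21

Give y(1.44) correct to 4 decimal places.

2.2965

Euler: y_{n+1} = y_n + h·f(x_n, y_n).
x=0.000000, y=1.210000: f=0.369100 → y ← 1.210000 + 0.36·0.369100 = 1.342876
x=0.360000, y=1.342876: f=0.611581 → y ← 1.342876 + 0.36·0.611581 = 1.563045
x=0.720000, y=1.563045: f=0.871253 → y ← 1.563045 + 0.36·0.871253 = 1.876696
x=1.080000, y=1.876696: f=1.166052 → y ← 1.876696 + 0.36·1.166052 = 2.296475
y(1.44) ≈ 2.2965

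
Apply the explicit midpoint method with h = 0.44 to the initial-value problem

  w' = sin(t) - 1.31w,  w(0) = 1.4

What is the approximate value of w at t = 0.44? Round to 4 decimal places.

0.9216

Midpoint: k1 = f(t_n, w_n); k2 = f(t_n + h/2, w_n + (h/2)·k1); w_{n+1} = w_n + h·k2.
t=0.000000, w=1.400000:
  k1 = f(0.000000, 1.400000) = -1.834000
  k2 = f(0.220000, 0.996520) = -1.087212
  w ← 1.400000 + 0.44·(-1.087212) = 0.921627
w(0.44) ≈ 0.9216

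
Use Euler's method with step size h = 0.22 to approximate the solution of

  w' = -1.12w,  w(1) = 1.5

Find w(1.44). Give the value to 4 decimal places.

Euler: w_{n+1} = w_n + h·f(t_n, w_n).
t=1.000000, w=1.500000: f=-1.680000 → w ← 1.500000 + 0.22·(-1.680000) = 1.130400
t=1.220000, w=1.130400: f=-1.266048 → w ← 1.130400 + 0.22·(-1.266048) = 0.851869
w(1.44) ≈ 0.8519

0.8519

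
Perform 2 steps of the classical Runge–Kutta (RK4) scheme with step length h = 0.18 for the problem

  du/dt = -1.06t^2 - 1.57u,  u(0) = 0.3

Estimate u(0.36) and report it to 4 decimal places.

0.1561

RK4: k1 = f(t_n, u_n); k2 = f(t_n + h/2, u_n + (h/2)·k1); k3 = f(t_n + h/2, u_n + (h/2)·k2); k4 = f(t_n + h, u_n + h·k3); u_{n+1} = u_n + (h/6)·(k1 + 2k2 + 2k3 + k4).
t=0.000000, u=0.300000:
  k1 = f(0.000000, 0.300000) = -0.471000
  k2 = f(0.090000, 0.257610) = -0.413034
  k3 = f(0.090000, 0.262827) = -0.421224
  k4 = f(0.180000, 0.224180) = -0.386306
  u ← 0.300000 + (0.18/6)·(k1 + 2k2 + 2k3 + k4) = 0.224225
t=0.180000, u=0.224225:
  k1 = f(0.180000, 0.224225) = -0.386378
  k2 = f(0.270000, 0.189451) = -0.374713
  k3 = f(0.270000, 0.190501) = -0.376361
  k4 = f(0.360000, 0.156480) = -0.383050
  u ← 0.224225 + (0.18/6)·(k1 + 2k2 + 2k3 + k4) = 0.156078
u(0.36) ≈ 0.1561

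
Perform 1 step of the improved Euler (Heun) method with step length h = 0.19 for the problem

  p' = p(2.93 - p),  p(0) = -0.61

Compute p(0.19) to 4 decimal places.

-1.1980

Heun: k1 = f(x_n, p_n); k2 = f(x_n + h, p_n + h·k1); p_{n+1} = p_n + (h/2)·(k1 + k2).
x=0.000000, p=-0.610000:
  k1 = f(0.000000, -0.610000) = -2.159400
  k2 = f(0.190000, -1.020286) = -4.030422
  p ← -0.610000 + (0.19/2)·(-2.159400 + (-4.030422)) = -1.198033
p(0.19) ≈ -1.1980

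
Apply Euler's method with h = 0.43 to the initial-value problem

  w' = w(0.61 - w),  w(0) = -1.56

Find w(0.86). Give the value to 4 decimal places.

-7.7171

Euler: w_{n+1} = w_n + h·f(t_n, w_n).
t=0.000000, w=-1.560000: f=-3.385200 → w ← -1.560000 + 0.43·(-3.385200) = -3.015636
t=0.430000, w=-3.015636: f=-10.933598 → w ← -3.015636 + 0.43·(-10.933598) = -7.717083
w(0.86) ≈ -7.7171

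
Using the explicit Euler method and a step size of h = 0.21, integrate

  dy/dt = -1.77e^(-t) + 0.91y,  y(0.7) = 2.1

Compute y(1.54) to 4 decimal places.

3.4599

Euler: y_{n+1} = y_n + h·f(t_n, y_n).
t=0.700000, y=2.100000: f=1.032044 → y ← 2.100000 + 0.21·1.032044 = 2.316729
t=0.910000, y=2.316729: f=1.395756 → y ← 2.316729 + 0.21·1.395756 = 2.609838
t=1.120000, y=2.609838: f=1.797437 → y ← 2.609838 + 0.21·1.797437 = 2.987300
t=1.330000, y=2.987300: f=2.250318 → y ← 2.987300 + 0.21·2.250318 = 3.459867
y(1.54) ≈ 3.4599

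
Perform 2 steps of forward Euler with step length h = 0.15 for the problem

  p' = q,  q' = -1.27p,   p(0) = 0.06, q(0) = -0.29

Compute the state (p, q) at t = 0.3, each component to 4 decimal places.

Euler on (p,q): p_{n+1} = p_n + h·p', q_{n+1} = q_n + h·q'.
0.000000: (0.060000, -0.290000); f=(-0.290000, -0.076200) → (0.016500, -0.301430)
0.150000: (0.016500, -0.301430); f=(-0.301430, -0.020955) → (-0.028714, -0.304573)
(p(0.3), q(0.3)) ≈ (-0.0287, -0.3046)

-0.0287, -0.3046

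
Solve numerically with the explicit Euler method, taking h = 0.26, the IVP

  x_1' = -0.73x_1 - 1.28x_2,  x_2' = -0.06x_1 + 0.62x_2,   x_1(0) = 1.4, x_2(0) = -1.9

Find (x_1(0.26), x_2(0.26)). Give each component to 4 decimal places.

1.7666, -2.2281

Euler on (x_1,x_2): x_1_{n+1} = x_1_n + h·x_1', x_2_{n+1} = x_2_n + h·x_2'.
0.000000: (1.400000, -1.900000); f=(1.410000, -1.262000) → (1.766600, -2.228120)
(x_1(0.26), x_2(0.26)) ≈ (1.7666, -2.2281)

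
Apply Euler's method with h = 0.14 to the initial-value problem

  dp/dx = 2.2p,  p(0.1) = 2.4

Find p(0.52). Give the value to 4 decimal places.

5.3707

Euler: p_{n+1} = p_n + h·f(x_n, p_n).
x=0.100000, p=2.400000: f=5.280000 → p ← 2.400000 + 0.14·5.280000 = 3.139200
x=0.240000, p=3.139200: f=6.906240 → p ← 3.139200 + 0.14·6.906240 = 4.106074
x=0.380000, p=4.106074: f=9.033362 → p ← 4.106074 + 0.14·9.033362 = 5.370744
p(0.52) ≈ 5.3707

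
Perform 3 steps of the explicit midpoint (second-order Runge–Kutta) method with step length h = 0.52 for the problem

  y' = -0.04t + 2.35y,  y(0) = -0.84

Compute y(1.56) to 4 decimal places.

-22.1319

Midpoint: k1 = f(t_n, y_n); k2 = f(t_n + h/2, y_n + (h/2)·k1); y_{n+1} = y_n + h·k2.
t=0.000000, y=-0.840000:
  k1 = f(0.000000, -0.840000) = -1.974000
  k2 = f(0.260000, -1.353240) = -3.190514
  y ← -0.840000 + 0.52·(-3.190514) = -2.499067
t=0.520000, y=-2.499067:
  k1 = f(0.520000, -2.499067) = -5.893608
  k2 = f(0.780000, -4.031405) = -9.505003
  y ← -2.499067 + 0.52·(-9.505003) = -7.441669
t=1.040000, y=-7.441669:
  k1 = f(1.040000, -7.441669) = -17.529521
  k2 = f(1.300000, -11.999344) = -28.250459
  y ← -7.441669 + 0.52·(-28.250459) = -22.131907
y(1.56) ≈ -22.1319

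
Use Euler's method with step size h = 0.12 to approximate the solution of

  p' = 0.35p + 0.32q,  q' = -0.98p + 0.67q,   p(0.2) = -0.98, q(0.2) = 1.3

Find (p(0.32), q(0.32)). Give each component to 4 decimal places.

-0.9712, 1.5198

Euler on (p,q): p_{n+1} = p_n + h·p', q_{n+1} = q_n + h·q'.
0.200000: (-0.980000, 1.300000); f=(0.073000, 1.831400) → (-0.971240, 1.519768)
(p(0.32), q(0.32)) ≈ (-0.9712, 1.5198)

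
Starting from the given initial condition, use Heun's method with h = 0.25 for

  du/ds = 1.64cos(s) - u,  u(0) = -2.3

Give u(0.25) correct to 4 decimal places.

-1.4445

Heun: k1 = f(s_n, u_n); k2 = f(s_n + h, u_n + h·k1); u_{n+1} = u_n + (h/2)·(k1 + k2).
s=0.000000, u=-2.300000:
  k1 = f(0.000000, -2.300000) = 3.940000
  k2 = f(0.250000, -1.315000) = 2.904016
  u ← -2.300000 + (0.25/2)·(3.940000 + 2.904016) = -1.444498
u(0.25) ≈ -1.4445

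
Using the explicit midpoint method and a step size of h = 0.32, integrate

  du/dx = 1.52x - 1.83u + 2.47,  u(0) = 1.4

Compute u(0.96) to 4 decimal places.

1.7946

Midpoint: k1 = f(x_n, u_n); k2 = f(x_n + h/2, u_n + (h/2)·k1); u_{n+1} = u_n + h·k2.
x=0.000000, u=1.400000:
  k1 = f(0.000000, 1.400000) = -0.092000
  k2 = f(0.160000, 1.385280) = 0.178138
  u ← 1.400000 + 0.32·0.178138 = 1.457004
x=0.320000, u=1.457004:
  k1 = f(0.320000, 1.457004) = 0.290083
  k2 = f(0.480000, 1.503417) = 0.448346
  u ← 1.457004 + 0.32·0.448346 = 1.600475
x=0.640000, u=1.600475:
  k1 = f(0.640000, 1.600475) = 0.513931
  k2 = f(0.800000, 1.682704) = 0.606652
  u ← 1.600475 + 0.32·0.606652 = 1.794604
u(0.96) ≈ 1.7946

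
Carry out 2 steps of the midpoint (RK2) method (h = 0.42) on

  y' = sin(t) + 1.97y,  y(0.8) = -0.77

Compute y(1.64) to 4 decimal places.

-2.0037

Midpoint: k1 = f(t_n, y_n); k2 = f(t_n + h/2, y_n + (h/2)·k1); y_{n+1} = y_n + h·k2.
t=0.800000, y=-0.770000:
  k1 = f(0.800000, -0.770000) = -0.799544
  k2 = f(1.010000, -0.937904) = -1.000839
  y ← -0.770000 + 0.42·(-1.000839) = -1.190353
t=1.220000, y=-1.190353:
  k1 = f(1.220000, -1.190353) = -1.405895
  k2 = f(1.430000, -1.485591) = -1.936509
  y ← -1.190353 + 0.42·(-1.936509) = -2.003686
y(1.64) ≈ -2.0037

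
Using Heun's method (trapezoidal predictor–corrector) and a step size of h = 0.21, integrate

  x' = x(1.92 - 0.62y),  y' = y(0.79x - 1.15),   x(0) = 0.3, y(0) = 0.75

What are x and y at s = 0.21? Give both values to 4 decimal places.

0.4093, 0.6246

Heun on (x,y): k1 = f(s_n, state_n); k2 = f(s_n + h, state_n + h·k1); state_{n+1} = state_n + (h/2)·(k1 + k2).
0.000000: (0.300000, 0.750000)
  k1 = (0.436500, -0.684750)
  predictor → (0.391665, 0.606202)
  k2 = (0.604791, -0.509565)
  → (0.409336, 0.624597)
(x(0.21), y(0.21)) ≈ (0.4093, 0.6246)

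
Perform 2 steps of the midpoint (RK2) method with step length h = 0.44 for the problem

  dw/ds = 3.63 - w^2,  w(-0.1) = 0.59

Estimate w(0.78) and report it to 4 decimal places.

Midpoint: k1 = f(s_n, w_n); k2 = f(s_n + h/2, w_n + (h/2)·k1); w_{n+1} = w_n + h·k2.
s=-0.100000, w=0.590000:
  k1 = f(-0.100000, 0.590000) = 3.281900
  k2 = f(0.120000, 1.312018) = 1.908609
  w ← 0.590000 + 0.44·1.908609 = 1.429788
s=0.340000, w=1.429788:
  k1 = f(0.340000, 1.429788) = 1.585707
  k2 = f(0.560000, 1.778643) = 0.466428
  w ← 1.429788 + 0.44·0.466428 = 1.635016
w(0.78) ≈ 1.6350

1.6350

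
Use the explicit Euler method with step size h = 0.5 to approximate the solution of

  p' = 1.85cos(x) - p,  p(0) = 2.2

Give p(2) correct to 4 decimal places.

0.7714

Euler: p_{n+1} = p_n + h·f(x_n, p_n).
x=0.000000, p=2.200000: f=-0.350000 → p ← 2.200000 + 0.5·(-0.350000) = 2.025000
x=0.500000, p=2.025000: f=-0.401472 → p ← 2.025000 + 0.5·(-0.401472) = 1.824264
x=1.000000, p=1.824264: f=-0.824705 → p ← 1.824264 + 0.5·(-0.824705) = 1.411912
x=1.500000, p=1.411912: f=-1.281048 → p ← 1.411912 + 0.5·(-1.281048) = 0.771388
p(2) ≈ 0.7714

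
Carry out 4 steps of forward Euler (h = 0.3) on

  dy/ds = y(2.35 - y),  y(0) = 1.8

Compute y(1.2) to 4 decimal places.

Euler: y_{n+1} = y_n + h·f(s_n, y_n).
s=0.000000, y=1.800000: f=0.990000 → y ← 1.800000 + 0.3·0.990000 = 2.097000
s=0.300000, y=2.097000: f=0.530541 → y ← 2.097000 + 0.3·0.530541 = 2.256162
s=0.600000, y=2.256162: f=0.211713 → y ← 2.256162 + 0.3·0.211713 = 2.319676
s=0.900000, y=2.319676: f=0.070341 → y ← 2.319676 + 0.3·0.070341 = 2.340779
y(1.2) ≈ 2.3408

2.3408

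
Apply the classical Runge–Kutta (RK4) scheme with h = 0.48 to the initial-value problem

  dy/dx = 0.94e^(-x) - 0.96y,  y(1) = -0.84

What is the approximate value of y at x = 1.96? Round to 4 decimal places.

RK4: k1 = f(x_n, y_n); k2 = f(x_n + h/2, y_n + (h/2)·k1); k3 = f(x_n + h/2, y_n + (h/2)·k2); k4 = f(x_n + h, y_n + h·k3); y_{n+1} = y_n + (h/6)·(k1 + 2k2 + 2k3 + k4).
x=1.000000, y=-0.840000:
  k1 = f(1.000000, -0.840000) = 1.152207
  k2 = f(1.240000, -0.563470) = 0.812953
  k3 = f(1.240000, -0.644891) = 0.891117
  k4 = f(1.480000, -0.412264) = 0.609753
  y ← -0.840000 + (0.48/6)·(k1 + 2k2 + 2k3 + k4) = -0.426392
x=1.480000, y=-0.426392:
  k1 = f(1.480000, -0.426392) = 0.623316
  k2 = f(1.720000, -0.276796) = 0.434047
  k3 = f(1.720000, -0.322221) = 0.477654
  k4 = f(1.960000, -0.197118) = 0.321640
  y ← -0.426392 + (0.48/6)·(k1 + 2k2 + 2k3 + k4) = -0.204923
y(1.96) ≈ -0.2049

-0.2049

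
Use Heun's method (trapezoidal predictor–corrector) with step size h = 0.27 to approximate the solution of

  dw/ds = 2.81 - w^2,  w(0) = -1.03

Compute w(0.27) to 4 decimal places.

Heun: k1 = f(s_n, w_n); k2 = f(s_n + h, w_n + h·k1); w_{n+1} = w_n + (h/2)·(k1 + k2).
s=0.000000, w=-1.030000:
  k1 = f(0.000000, -1.030000) = 1.749100
  k2 = f(0.270000, -0.557743) = 2.498923
  w ← -1.030000 + (0.27/2)·(1.749100 + 2.498923) = -0.456517
w(0.27) ≈ -0.4565

-0.4565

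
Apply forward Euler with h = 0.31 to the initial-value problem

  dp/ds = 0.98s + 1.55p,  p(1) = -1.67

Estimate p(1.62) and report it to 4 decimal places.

-2.8127

Euler: p_{n+1} = p_n + h·f(s_n, p_n).
s=1.000000, p=-1.670000: f=-1.608500 → p ← -1.670000 + 0.31·(-1.608500) = -2.168635
s=1.310000, p=-2.168635: f=-2.077584 → p ← -2.168635 + 0.31·(-2.077584) = -2.812686
p(1.62) ≈ -2.8127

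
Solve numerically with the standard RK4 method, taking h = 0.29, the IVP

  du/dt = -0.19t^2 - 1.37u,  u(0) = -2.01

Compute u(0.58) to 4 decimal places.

RK4: k1 = f(t_n, u_n); k2 = f(t_n + h/2, u_n + (h/2)·k1); k3 = f(t_n + h/2, u_n + (h/2)·k2); k4 = f(t_n + h, u_n + h·k3); u_{n+1} = u_n + (h/6)·(k1 + 2k2 + 2k3 + k4).
t=0.000000, u=-2.010000:
  k1 = f(0.000000, -2.010000) = 2.753700
  k2 = f(0.145000, -1.610713) = 2.202683
  k3 = f(0.145000, -1.690611) = 2.312142
  k4 = f(0.290000, -1.339479) = 1.819107
  u ← -2.010000 + (0.29/6)·(k1 + 2k2 + 2k3 + k4) = -1.352548
t=0.290000, u=-1.352548:
  k1 = f(0.290000, -1.352548) = 1.837012
  k2 = f(0.435000, -1.086181) = 1.452116
  k3 = f(0.435000, -1.141991) = 1.528575
  k4 = f(0.580000, -0.909261) = 1.181772
  u ← -1.352548 + (0.29/6)·(k1 + 2k2 + 2k3 + k4) = -0.918507
u(0.58) ≈ -0.9185

-0.9185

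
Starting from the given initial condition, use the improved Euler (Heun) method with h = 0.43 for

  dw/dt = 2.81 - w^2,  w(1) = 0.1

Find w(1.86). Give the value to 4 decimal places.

Heun: k1 = f(t_n, w_n); k2 = f(t_n + h, w_n + h·k1); w_{n+1} = w_n + (h/2)·(k1 + k2).
t=1.000000, w=0.100000:
  k1 = f(1.000000, 0.100000) = 2.800000
  k2 = f(1.430000, 1.304000) = 1.109584
  w ← 0.100000 + (0.43/2)·(2.800000 + 1.109584) = 0.940561
t=1.430000, w=0.940561:
  k1 = f(1.430000, 0.940561) = 1.925346
  k2 = f(1.860000, 1.768459) = -0.317448
  w ← 0.940561 + (0.43/2)·(1.925346 + (-0.317448)) = 1.286259
w(1.86) ≈ 1.2863

1.2863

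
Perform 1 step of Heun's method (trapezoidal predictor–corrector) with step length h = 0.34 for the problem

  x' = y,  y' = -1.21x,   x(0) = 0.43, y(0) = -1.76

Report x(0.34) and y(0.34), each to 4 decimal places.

-0.1985, -1.8138

Heun on (x,y): k1 = f(s_n, state_n); k2 = f(s_n + h, state_n + h·k1); state_{n+1} = state_n + (h/2)·(k1 + k2).
0.000000: (0.430000, -1.760000)
  k1 = (-1.760000, -0.520300)
  predictor → (-0.168400, -1.936902)
  k2 = (-1.936902, 0.203764)
  → (-0.198473, -1.813811)
(x(0.34), y(0.34)) ≈ (-0.1985, -1.8138)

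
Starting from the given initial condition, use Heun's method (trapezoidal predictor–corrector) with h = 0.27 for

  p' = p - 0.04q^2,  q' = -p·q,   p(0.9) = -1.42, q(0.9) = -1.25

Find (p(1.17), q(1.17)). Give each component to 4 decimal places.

Heun on (p,q): k1 = f(x_n, state_n); k2 = f(x_n + h, state_n + h·k1); state_{n+1} = state_n + (h/2)·(k1 + k2).
0.900000: (-1.420000, -1.250000)
  k1 = (-1.482500, -1.775000)
  predictor → (-1.820275, -1.729250)
  k2 = (-1.939887, -3.147711)
  → (-1.882022, -1.914566)
(p(1.17), q(1.17)) ≈ (-1.8820, -1.9146)

-1.8820, -1.9146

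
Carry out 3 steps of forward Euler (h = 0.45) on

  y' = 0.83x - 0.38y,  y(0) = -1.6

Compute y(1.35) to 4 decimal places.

-0.4361

Euler: y_{n+1} = y_n + h·f(x_n, y_n).
x=0.000000, y=-1.600000: f=0.608000 → y ← -1.600000 + 0.45·0.608000 = -1.326400
x=0.450000, y=-1.326400: f=0.877532 → y ← -1.326400 + 0.45·0.877532 = -0.931511
x=0.900000, y=-0.931511: f=1.100974 → y ← -0.931511 + 0.45·1.100974 = -0.436072
y(1.35) ≈ -0.4361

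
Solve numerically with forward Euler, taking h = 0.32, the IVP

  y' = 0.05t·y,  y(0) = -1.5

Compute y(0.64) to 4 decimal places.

Euler: y_{n+1} = y_n + h·f(t_n, y_n).
t=0.000000, y=-1.500000: f=0.000000 → y ← -1.500000 + 0.32·0.000000 = -1.500000
t=0.320000, y=-1.500000: f=-0.024000 → y ← -1.500000 + 0.32·(-0.024000) = -1.507680
y(0.64) ≈ -1.5077

-1.5077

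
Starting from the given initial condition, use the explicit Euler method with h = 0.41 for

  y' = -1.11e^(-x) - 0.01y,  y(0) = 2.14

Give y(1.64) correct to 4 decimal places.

1.0234

Euler: y_{n+1} = y_n + h·f(x_n, y_n).
x=0.000000, y=2.140000: f=-1.131400 → y ← 2.140000 + 0.41·(-1.131400) = 1.676126
x=0.410000, y=1.676126: f=-0.753413 → y ← 1.676126 + 0.41·(-0.753413) = 1.367227
x=0.820000, y=1.367227: f=-0.502551 → y ← 1.367227 + 0.41·(-0.502551) = 1.161181
x=1.230000, y=1.161181: f=-0.336057 → y ← 1.161181 + 0.41·(-0.336057) = 1.023397
y(1.64) ≈ 1.0234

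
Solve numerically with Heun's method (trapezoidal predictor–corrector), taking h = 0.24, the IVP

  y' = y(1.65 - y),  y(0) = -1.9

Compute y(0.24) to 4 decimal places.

-4.8920

Heun: k1 = f(s_n, y_n); k2 = f(s_n + h, y_n + h·k1); y_{n+1} = y_n + (h/2)·(k1 + k2).
s=0.000000, y=-1.900000:
  k1 = f(0.000000, -1.900000) = -6.745000
  k2 = f(0.240000, -3.518800) = -18.187973
  y ← -1.900000 + (0.24/2)·(-6.745000 + (-18.187973)) = -4.891957
y(0.24) ≈ -4.8920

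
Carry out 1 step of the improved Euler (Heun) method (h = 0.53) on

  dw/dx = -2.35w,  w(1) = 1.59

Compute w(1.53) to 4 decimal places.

Heun: k1 = f(x_n, w_n); k2 = f(x_n + h, w_n + h·k1); w_{n+1} = w_n + (h/2)·(k1 + k2).
x=1.000000, w=1.590000:
  k1 = f(1.000000, 1.590000) = -3.736500
  k2 = f(1.530000, -0.390345) = 0.917311
  w ← 1.590000 + (0.53/2)·(-3.736500 + 0.917311) = 0.842915
w(1.53) ≈ 0.8429

0.8429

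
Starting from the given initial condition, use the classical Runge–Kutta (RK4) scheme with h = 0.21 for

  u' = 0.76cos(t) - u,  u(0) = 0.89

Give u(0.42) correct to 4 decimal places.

RK4: k1 = f(t_n, u_n); k2 = f(t_n + h/2, u_n + (h/2)·k1); k3 = f(t_n + h/2, u_n + (h/2)·k2); k4 = f(t_n + h, u_n + h·k3); u_{n+1} = u_n + (h/6)·(k1 + 2k2 + 2k3 + k4).
t=0.000000, u=0.890000:
  k1 = f(0.000000, 0.890000) = -0.130000
  k2 = f(0.105000, 0.876350) = -0.120536
  k3 = f(0.105000, 0.877344) = -0.121529
  k4 = f(0.210000, 0.864479) = -0.121175
  u ← 0.890000 + (0.21/6)·(k1 + 2k2 + 2k3 + k4) = 0.864264
t=0.210000, u=0.864264:
  k1 = f(0.210000, 0.864264) = -0.120961
  k2 = f(0.315000, 0.851563) = -0.128958
  k3 = f(0.315000, 0.850724) = -0.128118
  k4 = f(0.420000, 0.837359) = -0.143412
  u ← 0.864264 + (0.21/6)·(k1 + 2k2 + 2k3 + k4) = 0.837016
u(0.42) ≈ 0.8370

0.8370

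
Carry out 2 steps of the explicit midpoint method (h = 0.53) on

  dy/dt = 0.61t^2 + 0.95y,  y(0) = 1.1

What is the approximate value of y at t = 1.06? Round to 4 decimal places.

Midpoint: k1 = f(t_n, y_n); k2 = f(t_n + h/2, y_n + (h/2)·k1); y_{n+1} = y_n + h·k2.
t=0.000000, y=1.100000:
  k1 = f(0.000000, 1.100000) = 1.045000
  k2 = f(0.265000, 1.376925) = 1.350916
  y ← 1.100000 + 0.53·1.350916 = 1.815985
t=0.530000, y=1.815985:
  k1 = f(0.530000, 1.815985) = 1.896535
  k2 = f(0.795000, 2.318567) = 2.588174
  y ← 1.815985 + 0.53·2.588174 = 3.187718
y(1.06) ≈ 3.1877

3.1877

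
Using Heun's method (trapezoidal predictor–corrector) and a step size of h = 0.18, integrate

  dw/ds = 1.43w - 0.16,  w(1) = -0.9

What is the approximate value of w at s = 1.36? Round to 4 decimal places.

Heun: k1 = f(s_n, w_n); k2 = f(s_n + h, w_n + h·k1); w_{n+1} = w_n + (h/2)·(k1 + k2).
s=1.000000, w=-0.900000:
  k1 = f(1.000000, -0.900000) = -1.447000
  k2 = f(1.180000, -1.160460) = -1.819458
  w ← -0.900000 + (0.18/2)·(-1.447000 + (-1.819458)) = -1.193981
s=1.180000, w=-1.193981:
  k1 = f(1.180000, -1.193981) = -1.867393
  k2 = f(1.360000, -1.530112) = -2.348060
  w ← -1.193981 + (0.18/2)·(-1.867393 + (-2.348060)) = -1.573372
w(1.36) ≈ -1.5734

-1.5734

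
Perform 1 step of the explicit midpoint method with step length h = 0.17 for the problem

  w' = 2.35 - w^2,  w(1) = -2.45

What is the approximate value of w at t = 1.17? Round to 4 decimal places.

-3.3459

Midpoint: k1 = f(t_n, w_n); k2 = f(t_n + h/2, w_n + (h/2)·k1); w_{n+1} = w_n + h·k2.
t=1.000000, w=-2.450000:
  k1 = f(1.000000, -2.450000) = -3.652500
  k2 = f(1.085000, -2.760463) = -5.270153
  w ← -2.450000 + 0.17·(-5.270153) = -3.345926
w(1.17) ≈ -3.3459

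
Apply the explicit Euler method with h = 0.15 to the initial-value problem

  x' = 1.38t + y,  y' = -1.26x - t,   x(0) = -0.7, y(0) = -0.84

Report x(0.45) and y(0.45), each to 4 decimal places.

Euler on (x,y): x_{n+1} = x_n + h·x', y_{n+1} = y_n + h·y'.
0.000000: (-0.700000, -0.840000); f=(-0.840000, 0.882000) → (-0.826000, -0.707700)
0.150000: (-0.826000, -0.707700); f=(-0.500700, 0.890760) → (-0.901105, -0.574086)
0.300000: (-0.901105, -0.574086); f=(-0.160086, 0.835392) → (-0.925118, -0.448777)
(x(0.45), y(0.45)) ≈ (-0.9251, -0.4488)

-0.9251, -0.4488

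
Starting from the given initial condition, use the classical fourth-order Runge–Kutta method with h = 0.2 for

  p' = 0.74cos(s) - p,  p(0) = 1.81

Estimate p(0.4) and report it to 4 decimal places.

1.4501

RK4: k1 = f(s_n, p_n); k2 = f(s_n + h/2, p_n + (h/2)·k1); k3 = f(s_n + h/2, p_n + (h/2)·k2); k4 = f(s_n + h, p_n + h·k3); p_{n+1} = p_n + (h/6)·(k1 + 2k2 + 2k3 + k4).
s=0.000000, p=1.810000:
  k1 = f(0.000000, 1.810000) = -1.070000
  k2 = f(0.100000, 1.703000) = -0.966697
  k3 = f(0.100000, 1.713330) = -0.977027
  k4 = f(0.200000, 1.614595) = -0.889345
  p ← 1.810000 + (0.2/6)·(k1 + 2k2 + 2k3 + k4) = 1.615107
s=0.200000, p=1.615107:
  k1 = f(0.200000, 1.615107) = -0.889858
  k2 = f(0.300000, 1.526121) = -0.819172
  k3 = f(0.300000, 1.533190) = -0.826241
  k4 = f(0.400000, 1.449859) = -0.768274
  p ← 1.615107 + (0.2/6)·(k1 + 2k2 + 2k3 + k4) = 1.450142
p(0.4) ≈ 1.4501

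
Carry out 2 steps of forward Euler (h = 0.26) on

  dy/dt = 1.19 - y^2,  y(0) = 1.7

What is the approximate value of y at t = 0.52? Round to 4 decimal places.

1.1559

Euler: y_{n+1} = y_n + h·f(t_n, y_n).
t=0.000000, y=1.700000: f=-1.700000 → y ← 1.700000 + 0.26·(-1.700000) = 1.258000
t=0.260000, y=1.258000: f=-0.392564 → y ← 1.258000 + 0.26·(-0.392564) = 1.155933
y(0.52) ≈ 1.1559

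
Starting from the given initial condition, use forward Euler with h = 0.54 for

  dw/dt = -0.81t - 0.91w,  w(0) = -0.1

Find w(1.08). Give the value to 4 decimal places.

Euler: w_{n+1} = w_n + h·f(t_n, w_n).
t=0.000000, w=-0.100000: f=0.091000 → w ← -0.100000 + 0.54·0.091000 = -0.050860
t=0.540000, w=-0.050860: f=-0.391117 → w ← -0.050860 + 0.54·(-0.391117) = -0.262063
w(1.08) ≈ -0.2621

-0.2621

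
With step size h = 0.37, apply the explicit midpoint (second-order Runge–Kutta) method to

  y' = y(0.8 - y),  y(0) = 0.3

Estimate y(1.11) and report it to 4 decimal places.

Midpoint: k1 = f(t_n, y_n); k2 = f(t_n + h/2, y_n + (h/2)·k1); y_{n+1} = y_n + h·k2.
t=0.000000, y=0.300000:
  k1 = f(0.000000, 0.300000) = 0.150000
  k2 = f(0.185000, 0.327750) = 0.154780
  y ← 0.300000 + 0.37·0.154780 = 0.357269
t=0.370000, y=0.357269:
  k1 = f(0.370000, 0.357269) = 0.158174
  k2 = f(0.555000, 0.386531) = 0.159819
  y ← 0.357269 + 0.37·0.159819 = 0.416401
t=0.740000, y=0.416401:
  k1 = f(0.740000, 0.416401) = 0.159731
  k2 = f(0.925000, 0.445952) = 0.157888
  y ← 0.416401 + 0.37·0.157888 = 0.474820
y(1.11) ≈ 0.4748

0.4748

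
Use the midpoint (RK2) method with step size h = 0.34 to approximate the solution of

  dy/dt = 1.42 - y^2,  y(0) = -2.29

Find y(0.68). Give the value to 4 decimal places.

-27.8802

Midpoint: k1 = f(t_n, y_n); k2 = f(t_n + h/2, y_n + (h/2)·k1); y_{n+1} = y_n + h·k2.
t=0.000000, y=-2.290000:
  k1 = f(0.000000, -2.290000) = -3.824100
  k2 = f(0.170000, -2.940097) = -7.224170
  y ← -2.290000 + 0.34·(-7.224170) = -4.746218
t=0.340000, y=-4.746218:
  k1 = f(0.340000, -4.746218) = -21.106585
  k2 = f(0.510000, -8.334337) = -68.041178
  y ← -4.746218 + 0.34·(-68.041178) = -27.880219
y(0.68) ≈ -27.8802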